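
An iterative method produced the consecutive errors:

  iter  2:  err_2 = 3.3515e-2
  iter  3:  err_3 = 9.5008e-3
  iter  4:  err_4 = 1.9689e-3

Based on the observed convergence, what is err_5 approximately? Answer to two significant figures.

2.8e-4

First estimate the order: p ≈ ln(err_4/err_3) / ln(err_3/err_2) = ln(1.9689e-3/9.5008e-3)/ln(9.5008e-3/3.3515e-2) = ln(0.207235)/ln(0.283479) ≈ 1.2485.
Then err_5 ≈ err_4·(err_4/err_3)^p = 1.9689e-3·(0.207235)^1.2485 = 1.9689e-3·0.140154 ≈ 0.0002759.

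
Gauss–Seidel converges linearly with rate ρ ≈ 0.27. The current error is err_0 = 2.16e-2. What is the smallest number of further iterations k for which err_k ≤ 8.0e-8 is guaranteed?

10

After k steps, err_k ≈ 2.16e-2·0.27^k.
Need 0.27^k ≤ 8.0e-8/2.16e-2 = 3.7037e-06.
k ≥ ln(3.7037e-06)/ln(0.27) = -12.5062/-1.30933 = 9.552.
Smallest integer k = 10.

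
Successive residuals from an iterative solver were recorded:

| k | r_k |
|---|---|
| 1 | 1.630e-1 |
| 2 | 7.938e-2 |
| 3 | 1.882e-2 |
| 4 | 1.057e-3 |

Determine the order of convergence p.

2

Consecutive ratios: r_4/r_3 = 1.057e-3/1.882e-2 = 0.0561637, r_3/r_2 = 1.882e-2/7.938e-2 = 0.237087.
p ≈ ln(0.0561637)/ln(0.237087) = -2.8795/-1.4393 ≈ 2.00.
So the convergence is quadratic (order 2).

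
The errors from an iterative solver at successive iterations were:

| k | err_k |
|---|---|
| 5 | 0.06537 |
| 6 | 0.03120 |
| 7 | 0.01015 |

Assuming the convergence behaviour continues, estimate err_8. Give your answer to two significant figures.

First estimate the order: p ≈ ln(err_7/err_6) / ln(err_6/err_5) = ln(0.01015/0.03120)/ln(0.03120/0.06537) = ln(0.325321)/ln(0.477283) ≈ 1.5182.
Then err_8 ≈ err_7·(err_7/err_6)^p = 0.01015·(0.325321)^1.5182 = 0.01015·0.181799 ≈ 0.001845.

1.8e-3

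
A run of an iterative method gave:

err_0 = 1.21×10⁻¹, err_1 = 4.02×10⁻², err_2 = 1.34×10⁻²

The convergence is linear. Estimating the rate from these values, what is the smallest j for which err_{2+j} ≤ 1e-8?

Rate ρ ≈ err_2/err_1 = 1.34×10⁻²/4.02×10⁻² = 0.3333.
After j more steps, err_{2+j} ≈ 1.34×10⁻²·ρ^j; need ρ^j ≤ 1e-8/1.34×10⁻² = 7.46269e-07.
j ≥ ln(7.46269e-07)/ln(0.3333) = -14.1082/-1.09871 = 12.841.
So 13 more iterations are needed.

13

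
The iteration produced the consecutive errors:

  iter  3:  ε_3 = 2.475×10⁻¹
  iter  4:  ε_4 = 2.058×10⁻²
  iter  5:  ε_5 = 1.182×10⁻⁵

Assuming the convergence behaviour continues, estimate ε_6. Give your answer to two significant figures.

First estimate the order: p ≈ ln(ε_5/ε_4) / ln(ε_4/ε_3) = ln(1.182×10⁻⁵/2.058×10⁻²)/ln(2.058×10⁻²/2.475×10⁻¹) = ln(0.000574344)/ln(0.0831515) ≈ 3.0004.
Then ε_6 ≈ ε_5·(ε_5/ε_4)^p = 1.182×10⁻⁵·(0.000574344)^3.0004 = 1.182×10⁻⁵·1.88895e-10 ≈ 2.233e-15.

2.2e-15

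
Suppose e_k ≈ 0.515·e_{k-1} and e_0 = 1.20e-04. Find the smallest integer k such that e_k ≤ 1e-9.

After k steps, e_k ≈ 1.20e-04·0.515^k.
Need 0.515^k ≤ 1e-9/1.20e-04 = 8.33333e-06.
k ≥ ln(8.33333e-06)/ln(0.515) = -11.6952/-0.66359 = 17.624.
Smallest integer k = 18.

18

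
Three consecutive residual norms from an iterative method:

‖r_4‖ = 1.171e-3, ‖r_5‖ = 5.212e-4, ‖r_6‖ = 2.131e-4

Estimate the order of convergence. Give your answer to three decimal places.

1.105

p ≈ ln(‖r_6‖/‖r_5‖) / ln(‖r_5‖/‖r_4‖)
  = ln(2.131e-4/5.212e-4) / ln(5.212e-4/1.171e-3)
  = ln(0.408864) / ln(0.44509)
  = -0.894373 / -0.809479 ≈ 1.104875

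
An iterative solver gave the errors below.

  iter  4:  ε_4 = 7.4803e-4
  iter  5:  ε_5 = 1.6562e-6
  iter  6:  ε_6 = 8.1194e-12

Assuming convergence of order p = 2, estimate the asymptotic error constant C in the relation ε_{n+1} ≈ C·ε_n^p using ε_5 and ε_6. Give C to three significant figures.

2.96

C ≈ ε_6 / ε_5^2
  = 8.1194e-12 / (1.6562e-6)^2
  = 8.1194e-12 / 2.743e-12 ≈ 2.96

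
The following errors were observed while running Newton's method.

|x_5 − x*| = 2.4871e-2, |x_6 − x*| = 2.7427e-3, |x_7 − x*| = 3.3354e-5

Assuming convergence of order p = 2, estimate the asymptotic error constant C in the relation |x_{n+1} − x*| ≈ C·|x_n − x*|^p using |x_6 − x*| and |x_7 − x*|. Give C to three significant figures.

C ≈ |x_7 − x*| / |x_6 − x*|^2
  = 3.3354e-5 / (2.7427e-3)^2
  = 3.3354e-5 / 7.5224e-06 ≈ 4.434

4.43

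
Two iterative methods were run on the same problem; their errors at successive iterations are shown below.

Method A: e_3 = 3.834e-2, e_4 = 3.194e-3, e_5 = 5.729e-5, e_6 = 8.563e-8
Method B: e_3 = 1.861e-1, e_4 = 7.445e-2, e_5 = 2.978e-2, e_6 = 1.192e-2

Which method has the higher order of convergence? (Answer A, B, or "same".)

Method A: p ≈ ln(8.563e-8/5.729e-5)/ln(5.729e-5/3.194e-3) ≈ 1.62.
Method B: p ≈ ln(1.192e-2/2.978e-2)/ln(2.978e-2/7.445e-2) ≈ 1.00.
Method A has the higher order (≈1.6 vs ≈1.0).

A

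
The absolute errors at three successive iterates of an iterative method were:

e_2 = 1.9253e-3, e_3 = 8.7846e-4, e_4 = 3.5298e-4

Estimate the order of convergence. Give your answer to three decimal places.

1.162

p ≈ ln(e_4/e_3) / ln(e_3/e_2)
  = ln(3.5298e-4/8.7846e-4) / ln(8.7846e-4/1.9253e-3)
  = ln(0.401817) / ln(0.456272)
  = -0.911759 / -0.784666 ≈ 1.161971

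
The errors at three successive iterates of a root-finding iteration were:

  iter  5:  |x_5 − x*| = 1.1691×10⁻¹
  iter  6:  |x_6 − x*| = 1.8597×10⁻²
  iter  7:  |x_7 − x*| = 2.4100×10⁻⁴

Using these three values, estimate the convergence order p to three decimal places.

2.364

p ≈ ln(|x_7 − x*|/|x_6 − x*|) / ln(|x_6 − x*|/|x_5 − x*|)
  = ln(2.4100×10⁻⁴/1.8597×10⁻²) / ln(1.8597×10⁻²/1.1691×10⁻¹)
  = ln(0.0129591) / ln(0.159071)
  = -4.345957 / -1.838405 ≈ 2.363982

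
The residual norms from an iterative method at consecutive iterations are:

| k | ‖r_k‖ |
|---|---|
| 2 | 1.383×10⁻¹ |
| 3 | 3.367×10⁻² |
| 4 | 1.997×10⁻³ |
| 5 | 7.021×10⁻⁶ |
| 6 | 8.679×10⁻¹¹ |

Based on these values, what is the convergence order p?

Consecutive ratios: ‖r_6‖/‖r_5‖ = 8.679×10⁻¹¹/7.021×10⁻⁶ = 1.23615e-05, ‖r_5‖/‖r_4‖ = 7.021×10⁻⁶/1.997×10⁻³ = 0.00351577.
p ≈ ln(1.23615e-05)/ln(0.00351577) = -11.3009/-5.6505 ≈ 2.00.
So the convergence is quadratic (order 2).

2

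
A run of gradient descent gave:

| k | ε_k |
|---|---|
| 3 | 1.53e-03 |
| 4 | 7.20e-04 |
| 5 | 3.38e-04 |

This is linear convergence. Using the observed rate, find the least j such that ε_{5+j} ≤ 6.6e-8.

Rate ρ ≈ ε_5/ε_4 = 3.38e-04/7.20e-04 = 0.4694.
After j more steps, ε_{5+j} ≈ 3.38e-04·ρ^j; need ρ^j ≤ 6.6e-8/3.38e-04 = 0.000195266.
j ≥ ln(0.000195266)/ln(0.4694) = -8.5411/-0.75630 = 11.293.
So 12 more iterations are needed.

12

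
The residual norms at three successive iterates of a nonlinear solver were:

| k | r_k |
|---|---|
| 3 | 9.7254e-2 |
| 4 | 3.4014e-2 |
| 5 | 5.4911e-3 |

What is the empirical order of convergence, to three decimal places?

p ≈ ln(r_5/r_4) / ln(r_4/r_3)
  = ln(5.4911e-3/3.4014e-2) / ln(3.4014e-2/9.7254e-2)
  = ln(0.161436) / ln(0.349744)
  = -1.823646 / -1.050554 ≈ 1.735890

1.736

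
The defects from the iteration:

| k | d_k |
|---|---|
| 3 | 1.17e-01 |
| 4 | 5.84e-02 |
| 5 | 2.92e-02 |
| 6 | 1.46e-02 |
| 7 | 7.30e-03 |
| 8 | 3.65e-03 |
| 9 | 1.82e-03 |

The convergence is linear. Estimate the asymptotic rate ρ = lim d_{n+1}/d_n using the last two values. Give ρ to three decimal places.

ρ ≈ d_9/d_8 = 1.82e-03/3.65e-03 = 0.49863

0.499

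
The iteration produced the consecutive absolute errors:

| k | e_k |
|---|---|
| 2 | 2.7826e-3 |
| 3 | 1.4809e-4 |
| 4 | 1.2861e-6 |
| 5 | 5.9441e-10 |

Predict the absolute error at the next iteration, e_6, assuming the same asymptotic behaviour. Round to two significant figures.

First estimate the order: p ≈ ln(e_5/e_4) / ln(e_4/e_3) = ln(5.9441e-10/1.2861e-6)/ln(1.2861e-6/1.4809e-4) = ln(0.00046218)/ln(0.00868458) ≈ 1.6180.
Then e_6 ≈ e_5·(e_5/e_4)^p = 5.9441e-10·(0.00046218)^1.6180 = 5.9441e-10·4.0148e-06 ≈ 2.386e-15.

2.4e-15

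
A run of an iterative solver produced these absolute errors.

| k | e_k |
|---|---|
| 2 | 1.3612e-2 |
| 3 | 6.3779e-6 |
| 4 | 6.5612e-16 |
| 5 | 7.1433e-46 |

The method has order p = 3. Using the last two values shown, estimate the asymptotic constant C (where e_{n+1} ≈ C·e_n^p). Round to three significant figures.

2.53

C ≈ e_5 / e_4^3
  = 7.1433e-46 / (6.5612e-16)^3
  = 7.1433e-46 / 2.82455e-46 ≈ 2.529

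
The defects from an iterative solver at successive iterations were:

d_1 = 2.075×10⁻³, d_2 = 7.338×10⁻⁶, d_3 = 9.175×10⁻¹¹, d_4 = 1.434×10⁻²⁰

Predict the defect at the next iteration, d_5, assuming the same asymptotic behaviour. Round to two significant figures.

First estimate the order: p ≈ ln(d_4/d_3) / ln(d_3/d_2) = ln(1.434×10⁻²⁰/9.175×10⁻¹¹)/ln(9.175×10⁻¹¹/7.338×10⁻⁶) = ln(1.56294e-10)/ln(1.25034e-05) ≈ 2.0000.
Then d_5 ≈ d_4·(d_4/d_3)^p = 1.434×10⁻²⁰·(1.56294e-10)^2.0000 = 1.434×10⁻²⁰·2.44278e-20 ≈ 3.503e-40.

3.5e-40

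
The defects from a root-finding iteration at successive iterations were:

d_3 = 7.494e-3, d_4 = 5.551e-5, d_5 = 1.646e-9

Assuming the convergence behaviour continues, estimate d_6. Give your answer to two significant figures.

3.9e-19

First estimate the order: p ≈ ln(d_5/d_4) / ln(d_4/d_3) = ln(1.646e-9/5.551e-5)/ln(5.551e-5/7.494e-3) = ln(2.96523e-05)/ln(0.00740726) ≈ 2.1255.
Then d_6 ≈ d_5·(d_5/d_4)^p = 1.646e-9·(2.96523e-05)^2.1255 = 1.646e-9·2.37607e-10 ≈ 3.911e-19.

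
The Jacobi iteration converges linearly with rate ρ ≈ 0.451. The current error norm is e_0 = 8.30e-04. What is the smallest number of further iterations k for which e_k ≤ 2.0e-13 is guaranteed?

After k steps, e_k ≈ 8.30e-04·0.451^k.
Need 0.451^k ≤ 2.0e-13/8.30e-04 = 2.40964e-10.
k ≥ ln(2.40964e-10)/ln(0.451) = -22.1464/-0.79629 = 27.812.
Smallest integer k = 28.

28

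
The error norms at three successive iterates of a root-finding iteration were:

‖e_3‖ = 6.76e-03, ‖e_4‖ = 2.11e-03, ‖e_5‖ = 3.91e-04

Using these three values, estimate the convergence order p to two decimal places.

p ≈ ln(‖e_5‖/‖e_4‖) / ln(‖e_4‖/‖e_3‖)
  = ln(3.91e-04/2.11e-03) / ln(2.11e-03/6.76e-03)
  = ln(0.185308) / ln(0.31213)
  = -1.68574 / -1.16434 ≈ 1.44781

1.45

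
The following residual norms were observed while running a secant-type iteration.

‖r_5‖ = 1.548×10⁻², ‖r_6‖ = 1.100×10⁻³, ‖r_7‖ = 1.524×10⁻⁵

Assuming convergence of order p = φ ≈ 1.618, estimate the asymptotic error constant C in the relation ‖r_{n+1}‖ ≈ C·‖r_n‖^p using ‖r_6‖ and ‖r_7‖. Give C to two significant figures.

C ≈ ‖r_7‖ / ‖r_6‖^1.618
  = 1.524×10⁻⁵ / (1.100×10⁻³)^1.618
  = 1.524×10⁻⁵ / 1.63295e-05 ≈ 0.93328

0.93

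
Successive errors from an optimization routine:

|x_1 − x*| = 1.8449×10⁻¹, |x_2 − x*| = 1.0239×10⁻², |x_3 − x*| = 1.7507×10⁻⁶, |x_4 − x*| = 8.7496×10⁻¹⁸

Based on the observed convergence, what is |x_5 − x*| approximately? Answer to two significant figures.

1.1e-51

First estimate the order: p ≈ ln(|x_4 − x*|/|x_3 − x*|) / ln(|x_3 − x*|/|x_2 − x*|) = ln(8.7496×10⁻¹⁸/1.7507×10⁻⁶)/ln(1.7507×10⁻⁶/1.0239×10⁻²) = ln(4.99777e-12)/ln(0.000170983) ≈ 3.0000.
Then |x_5 − x*| ≈ |x_4 − x*|·(|x_4 − x*|/|x_3 − x*|)^p = 8.7496×10⁻¹⁸·(4.99777e-12)^3.0000 = 8.7496×10⁻¹⁸·1.24833e-34 ≈ 1.092e-51.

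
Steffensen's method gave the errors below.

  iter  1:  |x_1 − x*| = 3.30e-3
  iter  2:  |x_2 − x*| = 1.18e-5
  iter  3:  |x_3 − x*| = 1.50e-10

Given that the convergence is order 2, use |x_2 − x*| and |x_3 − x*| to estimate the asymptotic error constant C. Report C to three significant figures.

1.08

C ≈ |x_3 − x*| / |x_2 − x*|^2
  = 1.50e-10 / (1.18e-5)^2
  = 1.50e-10 / 1.3924e-10 ≈ 1.0773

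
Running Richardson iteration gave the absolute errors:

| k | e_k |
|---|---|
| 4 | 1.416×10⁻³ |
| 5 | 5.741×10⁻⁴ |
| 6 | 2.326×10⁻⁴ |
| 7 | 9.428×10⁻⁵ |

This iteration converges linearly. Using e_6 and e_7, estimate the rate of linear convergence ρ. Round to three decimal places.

ρ ≈ e_7/e_6 = 9.428×10⁻⁵/2.326×10⁻⁴ = 0.40533

0.405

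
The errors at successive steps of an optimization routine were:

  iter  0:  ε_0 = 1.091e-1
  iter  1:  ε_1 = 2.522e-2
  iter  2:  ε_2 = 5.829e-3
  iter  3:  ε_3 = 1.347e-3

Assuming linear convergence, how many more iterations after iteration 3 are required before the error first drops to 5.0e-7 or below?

6

Rate ρ ≈ ε_3/ε_2 = 1.347e-3/5.829e-3 = 0.2311.
After j more steps, ε_{3+j} ≈ 1.347e-3·ρ^j; need ρ^j ≤ 5.0e-7/1.347e-3 = 0.000371195.
j ≥ ln(0.000371195)/ln(0.2311) = -7.8988/-1.46490 = 5.392.
So 6 more iterations are needed.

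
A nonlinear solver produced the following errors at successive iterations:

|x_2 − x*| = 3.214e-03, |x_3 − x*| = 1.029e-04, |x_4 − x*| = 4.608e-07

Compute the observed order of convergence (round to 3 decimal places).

p ≈ ln(|x_4 − x*|/|x_3 − x*|) / ln(|x_3 − x*|/|x_2 − x*|)
  = ln(4.608e-07/1.029e-04) / ln(1.029e-04/3.214e-03)
  = ln(0.00447813) / ln(0.0320162)
  = -5.408550 / -3.441513 ≈ 1.571562

1.572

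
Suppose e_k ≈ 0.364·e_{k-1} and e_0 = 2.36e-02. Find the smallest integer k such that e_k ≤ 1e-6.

After k steps, e_k ≈ 2.36e-02·0.364^k.
Need 0.364^k ≤ 1e-6/2.36e-02 = 4.23729e-05.
k ≥ ln(4.23729e-05)/ln(0.364) = -10.0690/-1.01060 = 9.963.
Smallest integer k = 10.

10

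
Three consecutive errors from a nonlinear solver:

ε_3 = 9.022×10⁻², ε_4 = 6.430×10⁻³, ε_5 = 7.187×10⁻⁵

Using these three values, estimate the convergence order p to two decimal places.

p ≈ ln(ε_5/ε_4) / ln(ε_4/ε_3)
  = ln(7.187×10⁻⁵/6.430×10⁻³) / ln(6.430×10⁻³/9.022×10⁻²)
  = ln(0.0111773) / ln(0.0712702)
  = -4.49387 / -2.64128 ≈ 1.70140

1.70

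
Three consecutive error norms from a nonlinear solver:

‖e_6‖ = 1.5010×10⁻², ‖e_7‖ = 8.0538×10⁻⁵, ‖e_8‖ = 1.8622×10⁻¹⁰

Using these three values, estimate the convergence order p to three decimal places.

p ≈ ln(‖e_8‖/‖e_7‖) / ln(‖e_7‖/‖e_6‖)
  = ln(1.8622×10⁻¹⁰/8.0538×10⁻⁵) / ln(8.0538×10⁻⁵/1.5010×10⁻²)
  = ln(2.3122e-06) / ln(0.00536562)
  = -12.977311 / -5.227743 ≈ 2.482393

2.482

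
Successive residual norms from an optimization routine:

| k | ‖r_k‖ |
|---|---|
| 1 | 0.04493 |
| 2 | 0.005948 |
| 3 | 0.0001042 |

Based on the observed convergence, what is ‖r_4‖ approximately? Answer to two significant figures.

First estimate the order: p ≈ ln(‖r_3‖/‖r_2‖) / ln(‖r_2‖/‖r_1‖) = ln(0.0001042/0.005948)/ln(0.005948/0.04493) = ln(0.0175185)/ln(0.132384) ≈ 2.0002.
Then ‖r_4‖ ≈ ‖r_3‖·(‖r_3‖/‖r_2‖)^p = 0.0001042·(0.0175185)^2.0002 = 0.0001042·0.00030665 ≈ 3.195e-08.

3.2e-8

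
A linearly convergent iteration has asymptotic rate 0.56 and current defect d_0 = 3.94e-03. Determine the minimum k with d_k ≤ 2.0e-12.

After k steps, d_k ≈ 3.94e-03·0.56^k.
Need 0.56^k ≤ 2.0e-12/3.94e-03 = 5.07614e-10.
k ≥ ln(5.07614e-10)/ln(0.56) = -21.4013/-0.57982 = 36.910.
Smallest integer k = 37.

37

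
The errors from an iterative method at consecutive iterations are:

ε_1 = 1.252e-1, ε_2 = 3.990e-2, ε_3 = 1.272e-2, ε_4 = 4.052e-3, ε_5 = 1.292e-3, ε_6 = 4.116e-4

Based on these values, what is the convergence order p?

1

Consecutive ratios: ε_6/ε_5 = 4.116e-4/1.292e-3 = 0.318576, ε_5/ε_4 = 1.292e-3/4.052e-3 = 0.318855.
p ≈ ln(0.318576)/ln(0.318855) = -1.1439/-1.1430 ≈ 1.00.
So the convergence is linear (order 1).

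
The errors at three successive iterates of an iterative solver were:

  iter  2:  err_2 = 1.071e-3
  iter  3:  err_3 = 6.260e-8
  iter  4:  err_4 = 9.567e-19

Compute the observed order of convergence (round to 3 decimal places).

2.555

p ≈ ln(err_4/err_3) / ln(err_3/err_2)
  = ln(9.567e-19/6.260e-8) / ln(6.260e-8/1.071e-3)
  = ln(1.52827e-11) / ln(5.845e-05)
  = -24.904300 / -9.747339 ≈ 2.554984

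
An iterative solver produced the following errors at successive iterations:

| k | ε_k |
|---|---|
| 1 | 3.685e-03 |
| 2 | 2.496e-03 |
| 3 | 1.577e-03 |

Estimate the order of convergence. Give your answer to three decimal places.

p ≈ ln(ε_3/ε_2) / ln(ε_2/ε_1)
  = ln(1.577e-03/2.496e-03) / ln(2.496e-03/3.685e-03)
  = ln(0.631811) / ln(0.677341)
  = -0.459165 / -0.389580 ≈ 1.178615

1.179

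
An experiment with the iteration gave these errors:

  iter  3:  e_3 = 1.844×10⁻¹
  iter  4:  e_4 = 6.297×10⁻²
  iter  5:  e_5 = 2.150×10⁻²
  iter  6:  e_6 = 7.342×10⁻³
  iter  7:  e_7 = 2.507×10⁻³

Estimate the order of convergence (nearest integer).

Consecutive ratios: e_7/e_6 = 2.507×10⁻³/7.342×10⁻³ = 0.34146, e_6/e_5 = 7.342×10⁻³/2.150×10⁻² = 0.341488.
p ≈ ln(0.34146)/ln(0.341488) = -1.0745/-1.0744 ≈ 1.00.
So the convergence is linear (order 1).

1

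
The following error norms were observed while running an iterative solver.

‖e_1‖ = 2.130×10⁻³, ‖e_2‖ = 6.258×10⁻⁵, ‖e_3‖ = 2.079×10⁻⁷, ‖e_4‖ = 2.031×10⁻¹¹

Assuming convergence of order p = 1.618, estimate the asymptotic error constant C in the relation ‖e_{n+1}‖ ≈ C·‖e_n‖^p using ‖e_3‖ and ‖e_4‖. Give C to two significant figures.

C ≈ ‖e_4‖ / ‖e_3‖^1.618
  = 2.031×10⁻¹¹ / (2.079×10⁻⁷)^1.618
  = 2.031×10⁻¹¹ / 1.54273e-11 ≈ 1.3165

1.3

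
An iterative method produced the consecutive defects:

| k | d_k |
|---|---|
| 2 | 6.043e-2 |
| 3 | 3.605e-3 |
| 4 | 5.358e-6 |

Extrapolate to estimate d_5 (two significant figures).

1.6e-12

First estimate the order: p ≈ ln(d_4/d_3) / ln(d_3/d_2) = ln(5.358e-6/3.605e-3)/ln(3.605e-3/6.043e-2) = ln(0.00148627)/ln(0.0596558) ≈ 2.3097.
Then d_5 ≈ d_4·(d_4/d_3)^p = 5.358e-6·(0.00148627)^2.3097 = 5.358e-6·2.94032e-07 ≈ 1.575e-12.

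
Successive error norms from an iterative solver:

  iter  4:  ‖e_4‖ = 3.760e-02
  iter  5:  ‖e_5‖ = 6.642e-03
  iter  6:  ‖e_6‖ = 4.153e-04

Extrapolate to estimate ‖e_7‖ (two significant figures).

First estimate the order: p ≈ ln(‖e_6‖/‖e_5‖) / ln(‖e_5‖/‖e_4‖) = ln(4.153e-04/6.642e-03)/ln(6.642e-03/3.760e-02) = ln(0.0625263)/ln(0.176649) ≈ 1.5991.
Then ‖e_7‖ ≈ ‖e_6‖·(‖e_6‖/‖e_5‖)^p = 4.153e-04·(0.0625263)^1.5991 = 4.153e-04·0.0118791 ≈ 4.933e-06.

4.9e-6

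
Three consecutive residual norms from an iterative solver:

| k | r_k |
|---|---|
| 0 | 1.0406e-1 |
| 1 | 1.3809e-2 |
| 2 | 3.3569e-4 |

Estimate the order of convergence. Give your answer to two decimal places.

1.84

p ≈ ln(r_2/r_1) / ln(r_1/r_0)
  = ln(3.3569e-4/1.3809e-2) / ln(1.3809e-2/1.0406e-1)
  = ln(0.0243095) / ln(0.132702)
  = -3.71689 / -2.01965 ≈ 1.84036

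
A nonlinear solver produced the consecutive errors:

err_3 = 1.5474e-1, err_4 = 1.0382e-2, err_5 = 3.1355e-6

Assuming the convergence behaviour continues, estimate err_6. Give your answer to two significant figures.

First estimate the order: p ≈ ln(err_5/err_4) / ln(err_4/err_3) = ln(3.1355e-6/1.0382e-2)/ln(1.0382e-2/1.5474e-1) = ln(0.000302013)/ln(0.0670932) ≈ 3.0000.
Then err_6 ≈ err_5·(err_5/err_4)^p = 3.1355e-6·(0.000302013)^3.0000 = 3.1355e-6·2.75472e-11 ≈ 8.637e-17.

8.6e-17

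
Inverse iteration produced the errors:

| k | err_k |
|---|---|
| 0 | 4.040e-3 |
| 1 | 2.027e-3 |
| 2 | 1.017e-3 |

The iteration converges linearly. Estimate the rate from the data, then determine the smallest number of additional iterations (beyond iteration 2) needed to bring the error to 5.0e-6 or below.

8

Rate ρ ≈ err_2/err_1 = 1.017e-3/2.027e-3 = 0.5017.
After j more steps, err_{2+j} ≈ 1.017e-3·ρ^j; need ρ^j ≤ 5.0e-6/1.017e-3 = 0.00491642.
j ≥ ln(0.00491642)/ln(0.5017) = -5.3152/-0.68975 = 7.706.
So 8 more iterations are needed.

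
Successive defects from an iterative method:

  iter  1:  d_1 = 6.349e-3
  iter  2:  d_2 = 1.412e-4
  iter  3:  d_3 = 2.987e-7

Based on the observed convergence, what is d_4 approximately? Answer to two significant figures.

1.4e-11

First estimate the order: p ≈ ln(d_3/d_2) / ln(d_2/d_1) = ln(2.987e-7/1.412e-4)/ln(1.412e-4/6.349e-3) = ln(0.00211544)/ln(0.0222397) ≈ 1.6182.
Then d_4 ≈ d_3·(d_3/d_2)^p = 2.987e-7·(0.00211544)^1.6182 = 2.987e-7·4.69855e-05 ≈ 1.403e-11.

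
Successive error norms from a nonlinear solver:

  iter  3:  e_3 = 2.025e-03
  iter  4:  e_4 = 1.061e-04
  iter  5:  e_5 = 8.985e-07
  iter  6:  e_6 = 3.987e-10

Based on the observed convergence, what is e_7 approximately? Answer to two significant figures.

First estimate the order: p ≈ ln(e_6/e_5) / ln(e_5/e_4) = ln(3.987e-10/8.985e-07)/ln(8.985e-07/1.061e-04) = ln(0.00044374)/ln(0.00846843) ≈ 1.6180.
Then e_7 ≈ e_6·(e_6/e_5)^p = 3.987e-10·(0.00044374)^1.6180 = 3.987e-10·3.75884e-06 ≈ 1.499e-15.

1.5e-15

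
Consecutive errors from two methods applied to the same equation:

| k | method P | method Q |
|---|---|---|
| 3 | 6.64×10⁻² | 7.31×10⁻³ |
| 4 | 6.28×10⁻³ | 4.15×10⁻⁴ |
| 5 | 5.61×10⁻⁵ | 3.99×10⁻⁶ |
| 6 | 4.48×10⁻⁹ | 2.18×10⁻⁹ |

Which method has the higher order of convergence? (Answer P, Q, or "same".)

P

Method P: p ≈ ln(4.48×10⁻⁹/5.61×10⁻⁵)/ln(5.61×10⁻⁵/6.28×10⁻³) ≈ 2.00.
Method Q: p ≈ ln(2.18×10⁻⁹/3.99×10⁻⁶)/ln(3.99×10⁻⁶/4.15×10⁻⁴) ≈ 1.62.
Method P has the higher order (≈2.0 vs ≈1.6).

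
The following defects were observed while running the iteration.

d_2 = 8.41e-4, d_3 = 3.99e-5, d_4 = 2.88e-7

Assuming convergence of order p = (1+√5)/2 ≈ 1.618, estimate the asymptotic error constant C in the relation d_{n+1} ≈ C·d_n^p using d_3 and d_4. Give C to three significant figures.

3.78

C ≈ d_4 / d_3^1.618
  = 2.88e-7 / (3.99e-5)^1.618
  = 2.88e-7 / 7.62736e-08 ≈ 3.7759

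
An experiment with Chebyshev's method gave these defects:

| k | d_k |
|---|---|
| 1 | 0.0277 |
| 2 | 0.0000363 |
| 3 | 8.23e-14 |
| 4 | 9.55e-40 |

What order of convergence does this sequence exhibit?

Consecutive ratios: d_4/d_3 = 9.55e-40/8.23e-14 = 1.16039e-26, d_3/d_2 = 8.23e-14/0.0000363 = 2.26722e-09.
p ≈ ln(1.16039e-26)/ln(2.26722e-09) = -59.7185/-19.9047 ≈ 3.00.
So the convergence is cubic (order 3).

3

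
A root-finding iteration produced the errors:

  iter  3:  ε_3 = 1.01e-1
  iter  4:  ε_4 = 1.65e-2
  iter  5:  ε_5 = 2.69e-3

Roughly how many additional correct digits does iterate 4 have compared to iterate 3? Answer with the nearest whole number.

1

Digits gained ≈ log₁₀(ε_3/ε_4) = log₁₀(1.01e-1/1.65e-2) = log₁₀(6.12121) ≈ 0.787.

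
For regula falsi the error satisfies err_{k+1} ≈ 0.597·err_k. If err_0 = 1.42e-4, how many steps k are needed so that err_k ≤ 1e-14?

After k steps, err_k ≈ 1.42e-4·0.597^k.
Need 0.597^k ≤ 1e-14/1.42e-4 = 7.04225e-11.
k ≥ ln(7.04225e-11)/ln(0.597) = -23.3765/-0.51584 = 45.317.
Smallest integer k = 46.

46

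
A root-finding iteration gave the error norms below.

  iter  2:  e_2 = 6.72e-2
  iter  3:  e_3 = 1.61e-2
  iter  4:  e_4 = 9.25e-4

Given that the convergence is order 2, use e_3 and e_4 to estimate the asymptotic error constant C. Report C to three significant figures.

C ≈ e_4 / e_3^2
  = 9.25e-4 / (1.61e-2)^2
  = 9.25e-4 / 0.00025921 ≈ 3.5685

3.57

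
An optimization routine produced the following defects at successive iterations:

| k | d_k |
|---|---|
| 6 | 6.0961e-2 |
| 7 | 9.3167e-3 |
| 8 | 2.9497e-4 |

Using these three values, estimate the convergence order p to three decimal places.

1.838

p ≈ ln(d_8/d_7) / ln(d_7/d_6)
  = ln(2.9497e-4/9.3167e-3) / ln(9.3167e-3/6.0961e-2)
  = ln(0.0316604) / ln(0.15283)
  = -3.452689 / -1.878429 ≈ 1.838073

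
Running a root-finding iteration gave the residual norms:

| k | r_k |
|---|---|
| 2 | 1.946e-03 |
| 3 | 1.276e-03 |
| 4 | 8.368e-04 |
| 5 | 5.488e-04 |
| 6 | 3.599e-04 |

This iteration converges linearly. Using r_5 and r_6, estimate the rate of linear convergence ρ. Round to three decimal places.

ρ ≈ r_6/r_5 = 3.599e-04/5.488e-04 = 0.65579

0.656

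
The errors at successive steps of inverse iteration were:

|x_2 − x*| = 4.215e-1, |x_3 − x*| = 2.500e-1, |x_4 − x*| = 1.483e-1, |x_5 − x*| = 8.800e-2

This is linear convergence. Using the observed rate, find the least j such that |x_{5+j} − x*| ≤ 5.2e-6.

19

Rate ρ ≈ |x_5 − x*|/|x_4 − x*| = 8.800e-2/1.483e-1 = 0.5934.
After j more steps, |x_{5+j} − x*| ≈ 8.800e-2·ρ^j; need ρ^j ≤ 5.2e-6/8.800e-2 = 5.90909e-05.
j ≥ ln(5.90909e-05)/ln(0.5934) = -9.7364/-0.52189 = 18.656.
So 19 more iterations are needed.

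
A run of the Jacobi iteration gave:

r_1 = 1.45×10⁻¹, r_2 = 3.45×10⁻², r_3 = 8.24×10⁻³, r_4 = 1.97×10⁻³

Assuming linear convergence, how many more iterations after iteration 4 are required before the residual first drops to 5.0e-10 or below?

Rate ρ ≈ r_4/r_3 = 1.97×10⁻³/8.24×10⁻³ = 0.2391.
After j more steps, r_{4+j} ≈ 1.97×10⁻³·ρ^j; need ρ^j ≤ 5.0e-10/1.97×10⁻³ = 2.53807e-07.
j ≥ ln(2.53807e-07)/ln(0.2391) = -15.1867/-1.43087 = 10.614.
So 11 more iterations are needed.

11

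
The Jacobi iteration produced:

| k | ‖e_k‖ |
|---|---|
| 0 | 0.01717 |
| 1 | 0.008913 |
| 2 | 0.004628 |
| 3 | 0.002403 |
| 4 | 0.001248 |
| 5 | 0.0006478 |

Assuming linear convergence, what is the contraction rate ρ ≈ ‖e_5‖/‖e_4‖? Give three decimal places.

0.519

ρ ≈ ‖e_5‖/‖e_4‖ = 0.0006478/0.001248 = 0.51907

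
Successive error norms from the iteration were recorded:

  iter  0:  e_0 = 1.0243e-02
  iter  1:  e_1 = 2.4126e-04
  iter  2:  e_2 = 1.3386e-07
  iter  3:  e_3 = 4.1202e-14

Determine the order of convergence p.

Consecutive ratios: e_3/e_2 = 4.1202e-14/1.3386e-07 = 3.07799e-07, e_2/e_1 = 1.3386e-07/2.4126e-04 = 0.000554837.
p ≈ ln(3.07799e-07)/ln(0.000554837) = -14.9938/-7.4968 ≈ 2.00.
So the convergence is quadratic (order 2).

2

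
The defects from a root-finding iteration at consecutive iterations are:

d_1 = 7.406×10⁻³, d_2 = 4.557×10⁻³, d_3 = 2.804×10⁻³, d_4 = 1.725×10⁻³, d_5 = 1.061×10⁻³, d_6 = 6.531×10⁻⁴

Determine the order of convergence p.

1

Consecutive ratios: d_6/d_5 = 6.531×10⁻⁴/1.061×10⁻³ = 0.615551, d_5/d_4 = 1.061×10⁻³/1.725×10⁻³ = 0.615072.
p ≈ ln(0.615551)/ln(0.615072) = -0.4852/-0.4860 ≈ 1.00.
So the convergence is linear (order 1).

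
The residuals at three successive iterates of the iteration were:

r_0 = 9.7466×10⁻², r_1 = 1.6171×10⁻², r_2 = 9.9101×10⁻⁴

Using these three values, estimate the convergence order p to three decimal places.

1.554

p ≈ ln(r_2/r_1) / ln(r_1/r_0)
  = ln(9.9101×10⁻⁴/1.6171×10⁻²) / ln(1.6171×10⁻²/9.7466×10⁻²)
  = ln(0.0612832) / ln(0.165914)
  = -2.792250 / -1.796286 ≈ 1.554457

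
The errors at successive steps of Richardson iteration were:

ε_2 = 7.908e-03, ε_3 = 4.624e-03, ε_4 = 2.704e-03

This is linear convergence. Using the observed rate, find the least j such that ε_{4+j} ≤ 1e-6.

15

Rate ρ ≈ ε_4/ε_3 = 2.704e-03/4.624e-03 = 0.5848.
After j more steps, ε_{4+j} ≈ 2.704e-03·ρ^j; need ρ^j ≤ 1e-6/2.704e-03 = 0.000369822.
j ≥ ln(0.000369822)/ln(0.5848) = -7.9025/-0.53649 = 14.730.
So 15 more iterations are needed.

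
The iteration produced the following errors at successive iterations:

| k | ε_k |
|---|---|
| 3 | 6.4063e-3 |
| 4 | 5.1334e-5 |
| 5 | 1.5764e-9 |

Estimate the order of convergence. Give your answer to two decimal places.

p ≈ ln(ε_5/ε_4) / ln(ε_4/ε_3)
  = ln(1.5764e-9/5.1334e-5) / ln(5.1334e-5/6.4063e-3)
  = ln(3.07087e-05) / ln(0.00801305)
  = -10.39096 / -4.82668 ≈ 2.15282

2.15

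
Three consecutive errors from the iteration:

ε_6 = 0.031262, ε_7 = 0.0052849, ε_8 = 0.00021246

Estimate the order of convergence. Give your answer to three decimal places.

1.808

p ≈ ln(ε_8/ε_7) / ln(ε_7/ε_6)
  = ln(0.00021246/0.0052849) / ln(0.0052849/0.031262)
  = ln(0.0402013) / ln(0.169052)
  = -3.213856 / -1.777549 ≈ 1.808027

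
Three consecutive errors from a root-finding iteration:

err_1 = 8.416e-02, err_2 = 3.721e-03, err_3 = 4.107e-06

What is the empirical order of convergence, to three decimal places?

2.183

p ≈ ln(err_3/err_2) / ln(err_2/err_1)
  = ln(4.107e-06/3.721e-03) / ln(3.721e-03/8.416e-02)
  = ln(0.00110374) / ln(0.0442134)
  = -6.809051 / -3.118727 ≈ 2.183279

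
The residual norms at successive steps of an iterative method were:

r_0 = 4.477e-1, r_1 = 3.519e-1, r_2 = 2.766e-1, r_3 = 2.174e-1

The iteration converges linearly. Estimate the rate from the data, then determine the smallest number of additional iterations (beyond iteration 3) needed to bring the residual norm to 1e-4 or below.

Rate ρ ≈ r_3/r_2 = 2.174e-1/2.766e-1 = 0.7860.
After j more steps, r_{3+j} ≈ 2.174e-1·ρ^j; need ρ^j ≤ 1e-4/2.174e-1 = 0.000459982.
j ≥ ln(0.000459982)/ln(0.7860) = -7.6843/-0.24080 = 31.912.
So 32 more iterations are needed.

32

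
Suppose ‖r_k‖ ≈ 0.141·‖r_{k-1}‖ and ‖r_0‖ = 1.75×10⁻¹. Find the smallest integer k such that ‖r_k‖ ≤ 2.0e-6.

6

After k steps, ‖r_k‖ ≈ 1.75×10⁻¹·0.141^k.
Need 0.141^k ≤ 2.0e-6/1.75×10⁻¹ = 1.14286e-05.
k ≥ ln(1.14286e-05)/ln(0.141) = -11.3794/-1.95900 = 5.809.
Smallest integer k = 6.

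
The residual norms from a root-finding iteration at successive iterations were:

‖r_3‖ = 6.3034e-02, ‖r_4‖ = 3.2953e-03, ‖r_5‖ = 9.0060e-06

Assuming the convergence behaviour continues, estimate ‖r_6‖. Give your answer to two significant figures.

6.7e-11

First estimate the order: p ≈ ln(‖r_5‖/‖r_4‖) / ln(‖r_4‖/‖r_3‖) = ln(9.0060e-06/3.2953e-03)/ln(3.2953e-03/6.3034e-02) = ln(0.00273298)/ln(0.0522781) ≈ 2.0000.
Then ‖r_6‖ ≈ ‖r_5‖·(‖r_5‖/‖r_4‖)^p = 9.0060e-06·(0.00273298)^2.0000 = 9.0060e-06·7.46918e-06 ≈ 6.727e-11.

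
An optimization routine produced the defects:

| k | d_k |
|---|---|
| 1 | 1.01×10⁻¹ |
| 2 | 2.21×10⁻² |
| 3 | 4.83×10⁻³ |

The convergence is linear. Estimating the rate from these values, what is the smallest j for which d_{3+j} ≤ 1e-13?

Rate ρ ≈ d_3/d_2 = 4.83×10⁻³/2.21×10⁻² = 0.2186.
After j more steps, d_{3+j} ≈ 4.83×10⁻³·ρ^j; need ρ^j ≤ 1e-13/4.83×10⁻³ = 2.07039e-11.
j ≥ ln(2.07039e-11)/ln(0.2186) = -24.6007/-1.52051 = 16.179.
So 17 more iterations are needed.

17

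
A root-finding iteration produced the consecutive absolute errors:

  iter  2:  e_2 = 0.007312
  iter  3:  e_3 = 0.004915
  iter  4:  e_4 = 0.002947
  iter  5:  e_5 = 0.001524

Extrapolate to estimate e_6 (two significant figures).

6.5e-4

First estimate the order: p ≈ ln(e_5/e_4) / ln(e_4/e_3) = ln(0.001524/0.002947)/ln(0.002947/0.004915) = ln(0.517136)/ln(0.599593) ≈ 1.2892.
Then e_6 ≈ e_5·(e_5/e_4)^p = 0.001524·(0.517136)^1.2892 = 0.001524·0.427346 ≈ 0.0006513.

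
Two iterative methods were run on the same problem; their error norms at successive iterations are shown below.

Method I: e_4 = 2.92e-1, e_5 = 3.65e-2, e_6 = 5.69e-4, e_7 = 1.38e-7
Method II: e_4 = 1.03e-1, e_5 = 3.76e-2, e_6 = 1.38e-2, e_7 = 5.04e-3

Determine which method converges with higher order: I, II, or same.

Method I: p ≈ ln(1.38e-7/5.69e-4)/ln(5.69e-4/3.65e-2) ≈ 2.00.
Method II: p ≈ ln(5.04e-3/1.38e-2)/ln(1.38e-2/3.76e-2) ≈ 1.00.
Method I has the higher order (≈2.0 vs ≈1.0).

I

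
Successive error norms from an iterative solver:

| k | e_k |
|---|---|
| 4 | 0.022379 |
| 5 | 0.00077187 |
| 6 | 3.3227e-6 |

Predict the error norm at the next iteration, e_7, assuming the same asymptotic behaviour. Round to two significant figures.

First estimate the order: p ≈ ln(e_6/e_5) / ln(e_5/e_4) = ln(3.3227e-6/0.00077187)/ln(0.00077187/0.022379) = ln(0.00430474)/ln(0.0344908) ≈ 1.6180.
Then e_7 ≈ e_6·(e_6/e_5)^p = 3.3227e-6·(0.00430474)^1.6180 = 3.3227e-6·0.0001485 ≈ 4.934e-10.

4.9e-10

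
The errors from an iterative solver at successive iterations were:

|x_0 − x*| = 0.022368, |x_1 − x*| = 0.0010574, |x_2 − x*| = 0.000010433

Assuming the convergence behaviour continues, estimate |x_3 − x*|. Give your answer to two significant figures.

9.6e-9

First estimate the order: p ≈ ln(|x_2 − x*|/|x_1 − x*|) / ln(|x_1 − x*|/|x_0 − x*|) = ln(0.000010433/0.0010574)/ln(0.0010574/0.022368) = ln(0.00986665)/ln(0.0472729) ≈ 1.5134.
Then |x_3 − x*| ≈ |x_2 − x*|·(|x_2 − x*|/|x_1 − x*|)^p = 0.000010433·(0.00986665)^1.5134 = 0.000010433·0.000921248 ≈ 9.611e-09.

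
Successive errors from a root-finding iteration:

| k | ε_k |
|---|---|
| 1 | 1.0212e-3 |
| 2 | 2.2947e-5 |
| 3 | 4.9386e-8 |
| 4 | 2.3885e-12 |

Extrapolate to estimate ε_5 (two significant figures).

2.5e-19

First estimate the order: p ≈ ln(ε_4/ε_3) / ln(ε_3/ε_2) = ln(2.3885e-12/4.9386e-8)/ln(4.9386e-8/2.2947e-5) = ln(4.83639e-05)/ln(0.00215218) ≈ 1.6180.
Then ε_5 ≈ ε_4·(ε_4/ε_3)^p = 2.3885e-12·(4.83639e-05)^1.6180 = 2.3885e-12·1.04125e-07 ≈ 2.487e-19.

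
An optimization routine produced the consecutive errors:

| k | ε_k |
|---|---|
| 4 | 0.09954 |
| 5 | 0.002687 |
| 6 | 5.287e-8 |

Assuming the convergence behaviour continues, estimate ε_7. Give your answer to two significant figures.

4.0e-22

First estimate the order: p ≈ ln(ε_6/ε_5) / ln(ε_5/ε_4) = ln(5.287e-8/0.002687)/ln(0.002687/0.09954) = ln(1.96762e-05)/ln(0.0269942) ≈ 2.9999.
Then ε_7 ≈ ε_6·(ε_6/ε_5)^p = 5.287e-8·(1.96762e-05)^2.9999 = 5.287e-8·7.62596e-15 ≈ 4.032e-22.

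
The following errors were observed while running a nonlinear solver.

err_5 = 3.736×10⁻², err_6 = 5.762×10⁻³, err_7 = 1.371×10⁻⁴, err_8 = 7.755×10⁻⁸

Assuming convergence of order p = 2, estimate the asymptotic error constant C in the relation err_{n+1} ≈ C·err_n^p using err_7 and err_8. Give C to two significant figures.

4.1

C ≈ err_8 / err_7^2
  = 7.755×10⁻⁸ / (1.371×10⁻⁴)^2
  = 7.755×10⁻⁸ / 1.87964e-08 ≈ 4.1258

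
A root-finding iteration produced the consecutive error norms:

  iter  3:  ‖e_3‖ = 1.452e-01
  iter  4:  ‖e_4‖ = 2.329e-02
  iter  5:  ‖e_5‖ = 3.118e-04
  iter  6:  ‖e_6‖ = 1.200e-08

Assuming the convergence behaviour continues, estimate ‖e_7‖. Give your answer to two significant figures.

First estimate the order: p ≈ ln(‖e_6‖/‖e_5‖) / ln(‖e_5‖/‖e_4‖) = ln(1.200e-08/3.118e-04)/ln(3.118e-04/2.329e-02) = ln(3.84862e-05)/ln(0.0133877) ≈ 2.3566.
Then ‖e_7‖ ≈ ‖e_6‖·(‖e_6‖/‖e_5‖)^p = 1.200e-08·(3.84862e-05)^2.3566 = 1.200e-08·3.94757e-11 ≈ 4.737e-19.

4.7e-19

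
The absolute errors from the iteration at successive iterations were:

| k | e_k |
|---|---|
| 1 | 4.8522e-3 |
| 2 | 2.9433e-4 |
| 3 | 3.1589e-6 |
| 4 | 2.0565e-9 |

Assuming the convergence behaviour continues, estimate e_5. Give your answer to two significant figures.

First estimate the order: p ≈ ln(e_4/e_3) / ln(e_3/e_2) = ln(2.0565e-9/3.1589e-6)/ln(3.1589e-6/2.9433e-4) = ln(0.000651018)/ln(0.0107325) ≈ 1.6180.
Then e_5 ≈ e_4·(e_4/e_3)^p = 2.0565e-9·(0.000651018)^1.6180 = 2.0565e-9·6.98865e-06 ≈ 1.437e-14.

1.4e-14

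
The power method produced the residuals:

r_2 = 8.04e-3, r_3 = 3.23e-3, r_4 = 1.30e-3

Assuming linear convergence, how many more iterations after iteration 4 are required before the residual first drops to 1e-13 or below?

Rate ρ ≈ r_4/r_3 = 1.30e-3/3.23e-3 = 0.4025.
After j more steps, r_{4+j} ≈ 1.30e-3·ρ^j; need ρ^j ≤ 1e-13/1.30e-3 = 7.69231e-11.
j ≥ ln(7.69231e-11)/ln(0.4025) = -23.2882/-0.91006 = 25.590.
So 26 more iterations are needed.

26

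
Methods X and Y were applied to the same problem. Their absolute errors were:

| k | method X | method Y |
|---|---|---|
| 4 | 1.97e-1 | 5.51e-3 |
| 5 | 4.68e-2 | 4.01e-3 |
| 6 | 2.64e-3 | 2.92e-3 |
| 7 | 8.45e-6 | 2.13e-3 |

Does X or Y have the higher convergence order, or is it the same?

X

Method X: p ≈ ln(8.45e-6/2.64e-3)/ln(2.64e-3/4.68e-2) ≈ 2.00.
Method Y: p ≈ ln(2.13e-3/2.92e-3)/ln(2.92e-3/4.01e-3) ≈ 0.99.
Method X has the higher order (≈2.0 vs ≈1.0).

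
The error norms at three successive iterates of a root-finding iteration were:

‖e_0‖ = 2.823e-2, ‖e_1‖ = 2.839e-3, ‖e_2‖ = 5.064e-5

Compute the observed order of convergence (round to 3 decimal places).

1.753

p ≈ ln(‖e_2‖/‖e_1‖) / ln(‖e_1‖/‖e_0‖)
  = ln(5.064e-5/2.839e-3) / ln(2.839e-3/2.823e-2)
  = ln(0.0178373) / ln(0.100567)
  = -4.026464 / -2.296931 ≈ 1.752976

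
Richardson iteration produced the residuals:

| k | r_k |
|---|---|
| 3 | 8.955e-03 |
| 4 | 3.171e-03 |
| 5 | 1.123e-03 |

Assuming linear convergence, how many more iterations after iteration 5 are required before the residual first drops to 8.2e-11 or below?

Rate ρ ≈ r_5/r_4 = 1.123e-03/3.171e-03 = 0.3541.
After j more steps, r_{5+j} ≈ 1.123e-03·ρ^j; need ρ^j ≤ 8.2e-11/1.123e-03 = 7.30187e-08.
j ≥ ln(7.30187e-08)/ln(0.3541) = -16.4326/-1.03818 = 15.828.
So 16 more iterations are needed.

16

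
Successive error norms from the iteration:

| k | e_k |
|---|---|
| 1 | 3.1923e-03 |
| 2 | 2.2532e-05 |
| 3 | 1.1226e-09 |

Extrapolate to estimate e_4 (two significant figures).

2.8e-18

First estimate the order: p ≈ ln(e_3/e_2) / ln(e_2/e_1) = ln(1.1226e-09/2.2532e-05)/ln(2.2532e-05/3.1923e-03) = ln(4.98225e-05)/ln(0.00705823) ≈ 2.0000.
Then e_4 ≈ e_3·(e_3/e_2)^p = 1.1226e-09·(4.98225e-05)^2.0000 = 1.1226e-09·2.48228e-09 ≈ 2.787e-18.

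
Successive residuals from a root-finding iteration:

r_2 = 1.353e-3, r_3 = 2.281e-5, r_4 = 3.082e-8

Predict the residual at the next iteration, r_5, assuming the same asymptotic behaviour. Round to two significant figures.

7.0e-13

First estimate the order: p ≈ ln(r_4/r_3) / ln(r_3/r_2) = ln(3.082e-8/2.281e-5)/ln(2.281e-5/1.353e-3) = ln(0.00135116)/ln(0.0168588) ≈ 1.6182.
Then r_5 ≈ r_4·(r_4/r_3)^p = 3.082e-8·(0.00135116)^1.6182 = 3.082e-8·2.27462e-05 ≈ 7.01e-13.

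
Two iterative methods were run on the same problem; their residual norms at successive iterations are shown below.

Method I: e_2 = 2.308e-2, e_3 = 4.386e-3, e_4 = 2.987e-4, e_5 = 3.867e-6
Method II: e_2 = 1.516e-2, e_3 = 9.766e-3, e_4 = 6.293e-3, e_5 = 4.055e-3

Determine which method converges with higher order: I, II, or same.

I

Method I: p ≈ ln(3.867e-6/2.987e-4)/ln(2.987e-4/4.386e-3) ≈ 1.62.
Method II: p ≈ ln(4.055e-3/6.293e-3)/ln(6.293e-3/9.766e-3) ≈ 1.00.
Method I has the higher order (≈1.6 vs ≈1.0).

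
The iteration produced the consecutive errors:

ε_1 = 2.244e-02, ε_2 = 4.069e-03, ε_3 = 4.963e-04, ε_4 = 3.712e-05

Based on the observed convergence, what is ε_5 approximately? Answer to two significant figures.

First estimate the order: p ≈ ln(ε_4/ε_3) / ln(ε_3/ε_2) = ln(3.712e-05/4.963e-04)/ln(4.963e-04/4.069e-03) = ln(0.0747935)/ln(0.121971) ≈ 1.2324.
Then ε_5 ≈ ε_4·(ε_4/ε_3)^p = 3.712e-05·(0.0747935)^1.2324 = 3.712e-05·0.0409402 ≈ 1.52e-06.

1.5e-6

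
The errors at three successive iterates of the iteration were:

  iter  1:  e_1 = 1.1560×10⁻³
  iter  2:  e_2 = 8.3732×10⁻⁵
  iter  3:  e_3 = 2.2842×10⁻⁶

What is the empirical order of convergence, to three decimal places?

p ≈ ln(e_3/e_2) / ln(e_2/e_1)
  = ln(2.2842×10⁻⁶/8.3732×10⁻⁵) / ln(8.3732×10⁻⁵/1.1560×10⁻³)
  = ln(0.0272799) / ln(0.0724325)
  = -3.601605 / -2.625100 ≈ 1.371988

1.372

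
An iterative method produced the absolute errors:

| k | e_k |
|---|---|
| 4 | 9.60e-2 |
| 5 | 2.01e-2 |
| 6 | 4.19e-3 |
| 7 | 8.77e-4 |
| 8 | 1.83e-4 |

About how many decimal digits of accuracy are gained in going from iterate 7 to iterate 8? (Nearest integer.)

Digits gained ≈ log₁₀(e_7/e_8) = log₁₀(8.77e-4/1.83e-4) = log₁₀(4.79235) ≈ 0.681.

1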